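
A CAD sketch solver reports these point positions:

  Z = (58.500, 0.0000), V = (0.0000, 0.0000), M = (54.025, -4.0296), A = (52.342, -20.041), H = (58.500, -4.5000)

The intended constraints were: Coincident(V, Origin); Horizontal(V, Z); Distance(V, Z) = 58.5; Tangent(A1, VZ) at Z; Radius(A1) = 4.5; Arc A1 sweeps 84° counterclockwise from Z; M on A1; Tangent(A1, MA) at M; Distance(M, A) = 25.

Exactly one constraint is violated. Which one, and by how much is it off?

Distance(M, A) = 25 — off by 8.90.

V = (0.00, 0.00) ✓; V.y = 0.00, Z.y = 0.00 ✓; |VZ| = 58.50 ✓; ∠(HZ, ZV) = 90.00° ✓; |HZ| = 4.500 ✓; bearing(H→M) − bearing(H→Z) = 84.00° ✓; |HM| = 4.500 ✓; ∠(HM, MA) = 90.00° ✓; |MA| = 16.10 ✗.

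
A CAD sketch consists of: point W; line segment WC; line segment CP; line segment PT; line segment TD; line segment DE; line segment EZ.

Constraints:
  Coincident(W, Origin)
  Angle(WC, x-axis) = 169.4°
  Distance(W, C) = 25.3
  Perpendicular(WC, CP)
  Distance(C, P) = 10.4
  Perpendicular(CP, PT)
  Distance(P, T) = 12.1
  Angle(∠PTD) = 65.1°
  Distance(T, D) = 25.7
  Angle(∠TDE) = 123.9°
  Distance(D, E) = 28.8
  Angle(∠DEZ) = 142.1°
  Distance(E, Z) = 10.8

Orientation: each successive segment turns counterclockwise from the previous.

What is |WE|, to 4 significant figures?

55.28

W is at the origin; WC runs at 169.4° with length 25.3, so C = (-24.87, 4.654). WC ⟂ CP, so CP runs at -100.6°; with |CP| = 10.4, P = (-26.78, -5.569). CP ⟂ PT, so PT runs at -10.60°; with |PT| = 12.1, T = (-14.89, -7.794). ∠PTD = 65.1° gives TD at 104.3° from the x-axis; with |TD| = 25.7, D = (-21.24, 17.11). ∠TDE = 123.9° gives DE at 160.4° from the x-axis; with |DE| = 28.8, E = (-48.37, 26.77). Then |WE| = |E − W| = 55.28.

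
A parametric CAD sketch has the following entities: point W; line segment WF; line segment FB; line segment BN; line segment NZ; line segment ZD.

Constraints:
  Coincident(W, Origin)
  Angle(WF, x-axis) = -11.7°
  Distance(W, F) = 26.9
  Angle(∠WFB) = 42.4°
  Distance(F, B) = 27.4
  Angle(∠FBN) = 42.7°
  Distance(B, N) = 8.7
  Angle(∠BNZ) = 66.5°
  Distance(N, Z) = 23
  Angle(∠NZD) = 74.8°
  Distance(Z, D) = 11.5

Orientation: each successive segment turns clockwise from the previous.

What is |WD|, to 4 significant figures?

35.13

∠BNZ = 66.5° gives NZ at -40.10° from the x-axis; with |NZ| = 23.0, Z = (22.86, -25.92). ∠NZD = 74.8° gives ZD at -145.3° from the x-axis; with |ZD| = 11.5, D = (13.41, -32.47). Then |WD| = |D − W| = 35.13.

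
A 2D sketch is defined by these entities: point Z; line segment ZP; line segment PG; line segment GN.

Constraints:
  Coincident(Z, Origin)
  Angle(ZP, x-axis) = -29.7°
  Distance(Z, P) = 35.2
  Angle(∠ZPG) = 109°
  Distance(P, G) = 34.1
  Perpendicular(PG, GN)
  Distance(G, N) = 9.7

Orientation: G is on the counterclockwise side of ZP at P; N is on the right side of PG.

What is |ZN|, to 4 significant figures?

62.64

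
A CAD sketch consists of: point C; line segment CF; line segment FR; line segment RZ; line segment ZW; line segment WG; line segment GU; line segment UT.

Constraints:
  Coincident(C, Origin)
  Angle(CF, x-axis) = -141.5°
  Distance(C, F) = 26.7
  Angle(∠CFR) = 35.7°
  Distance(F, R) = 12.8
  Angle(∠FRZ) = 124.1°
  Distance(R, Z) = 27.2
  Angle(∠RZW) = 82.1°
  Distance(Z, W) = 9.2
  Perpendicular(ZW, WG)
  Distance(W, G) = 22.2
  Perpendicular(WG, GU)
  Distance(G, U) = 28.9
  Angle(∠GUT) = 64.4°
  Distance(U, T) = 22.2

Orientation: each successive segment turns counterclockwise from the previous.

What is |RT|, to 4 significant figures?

28.37

C is at the origin; CF runs at -141.5° with length 26.7, so F = (-20.90, -16.62). ∠CFR = 35.7° gives FR at 2.800° from the x-axis; with |FR| = 12.8, R = (-8.111, -16.00). ∠FRZ = 124.1° gives RZ at 58.70° from the x-axis; with |RZ| = 27.2, Z = (6.020, 7.245). ∠RZW = 82.1° gives ZW at 156.6° from the x-axis; with |ZW| = 9.2, W = (-2.423, 10.90). ZW ⟂ WG, so WG runs at -113.4°; with |WG| = 22.2, G = (-11.24, -9.475). The perpendicularity gives GU at right angles to WG, so GU runs at -23.40°; with |GU| = 28.9, U = (15.28, -20.95). ∠GUT = 64.4° gives UT at 92.20° from the x-axis; with |UT| = 22.2, T = (14.43, 1.231). Then |RT| = |T − R| = 28.37.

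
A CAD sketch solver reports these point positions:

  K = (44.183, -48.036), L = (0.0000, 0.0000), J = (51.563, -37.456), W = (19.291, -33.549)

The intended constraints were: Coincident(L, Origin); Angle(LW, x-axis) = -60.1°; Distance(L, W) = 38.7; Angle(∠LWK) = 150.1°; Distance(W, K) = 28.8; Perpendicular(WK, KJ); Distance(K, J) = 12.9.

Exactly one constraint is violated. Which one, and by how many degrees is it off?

Perpendicular(WK, KJ) — off by 4.70°.

L = (0.00, 0.00) ✓; LW at -60.10° ✓; |LW| = 38.70 ✓; ∠LWK = 150.1° ✓; |WK| = 28.80 ✓; ∠(WK, KJ) = 85.30° ✗; |KJ| = 12.90 ✓.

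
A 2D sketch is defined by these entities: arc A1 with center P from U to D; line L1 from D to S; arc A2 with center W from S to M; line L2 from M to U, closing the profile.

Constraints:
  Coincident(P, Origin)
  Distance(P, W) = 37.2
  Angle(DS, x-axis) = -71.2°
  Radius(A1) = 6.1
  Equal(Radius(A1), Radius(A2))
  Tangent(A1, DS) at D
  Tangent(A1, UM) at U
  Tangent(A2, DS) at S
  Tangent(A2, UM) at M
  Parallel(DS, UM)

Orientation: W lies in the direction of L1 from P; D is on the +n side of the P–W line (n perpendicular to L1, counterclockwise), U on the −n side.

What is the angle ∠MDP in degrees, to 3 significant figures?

71.8°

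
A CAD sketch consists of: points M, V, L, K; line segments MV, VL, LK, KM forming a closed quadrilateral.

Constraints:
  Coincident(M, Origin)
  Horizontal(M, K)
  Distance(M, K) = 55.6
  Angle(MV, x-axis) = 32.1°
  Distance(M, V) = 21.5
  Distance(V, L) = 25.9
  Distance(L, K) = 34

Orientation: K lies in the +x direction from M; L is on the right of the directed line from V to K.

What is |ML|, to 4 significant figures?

28.06

Checks: |VL| = 25.90 ✓; |LK| = 34.00 ✓.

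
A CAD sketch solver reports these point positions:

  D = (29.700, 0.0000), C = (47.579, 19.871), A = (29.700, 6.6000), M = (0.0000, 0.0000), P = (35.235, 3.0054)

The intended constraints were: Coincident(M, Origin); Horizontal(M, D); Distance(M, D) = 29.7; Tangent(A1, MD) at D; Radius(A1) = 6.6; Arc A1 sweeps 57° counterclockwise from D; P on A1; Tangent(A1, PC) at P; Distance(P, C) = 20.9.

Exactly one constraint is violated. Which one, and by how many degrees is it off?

Tangent(A1, PC) at P — off by 3.20°.

M = (0.00, 0.00) ✓; M.y = 0.00, D.y = 0.00 ✓; |MD| = 29.70 ✓; ∠(AD, DM) = 90.00° ✓; |AD| = 6.600 ✓; bearing(A→P) − bearing(A→D) = 57.00° ✓; |AP| = 6.600 ✓; ∠(AP, PC) = 93.20° ✗; |PC| = 20.90 ✓.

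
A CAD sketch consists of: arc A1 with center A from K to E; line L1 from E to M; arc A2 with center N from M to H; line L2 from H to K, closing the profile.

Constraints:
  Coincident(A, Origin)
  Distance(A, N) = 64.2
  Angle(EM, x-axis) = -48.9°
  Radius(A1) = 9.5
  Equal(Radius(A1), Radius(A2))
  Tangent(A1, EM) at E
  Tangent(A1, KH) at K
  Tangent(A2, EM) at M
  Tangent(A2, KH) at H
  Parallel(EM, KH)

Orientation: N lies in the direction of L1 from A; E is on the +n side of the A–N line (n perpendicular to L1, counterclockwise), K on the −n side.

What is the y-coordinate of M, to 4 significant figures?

-42.13

Tangency of A1 to both parallel lines with radius 9.5 puts E and K at A ± 9.5·n: E = (7.159, 6.245), K = (-7.159, -6.245). Equal radii place M and H the same way about N: M = N + 9.5·n = (49.36, -42.13), H = N − 9.5·n = (35.04, -54.62). So M.y = -42.13.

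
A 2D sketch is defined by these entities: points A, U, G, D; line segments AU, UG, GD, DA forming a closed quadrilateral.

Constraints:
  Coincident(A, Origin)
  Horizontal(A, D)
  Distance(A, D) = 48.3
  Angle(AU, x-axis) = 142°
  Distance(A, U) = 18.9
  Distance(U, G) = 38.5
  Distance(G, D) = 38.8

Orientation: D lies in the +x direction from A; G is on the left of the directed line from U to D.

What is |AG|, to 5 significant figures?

33.835

Checks: |UG| = 38.50 ✓; |GD| = 38.80 ✓.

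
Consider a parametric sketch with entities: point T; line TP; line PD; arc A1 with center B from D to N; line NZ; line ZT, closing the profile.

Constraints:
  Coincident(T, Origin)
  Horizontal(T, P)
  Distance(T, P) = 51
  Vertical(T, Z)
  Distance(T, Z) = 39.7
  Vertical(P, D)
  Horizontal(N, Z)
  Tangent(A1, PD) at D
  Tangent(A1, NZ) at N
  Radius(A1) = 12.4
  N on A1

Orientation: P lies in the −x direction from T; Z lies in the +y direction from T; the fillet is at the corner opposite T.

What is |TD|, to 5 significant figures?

57.847

The virtual corner opposite T is at (-51.000, 39.700). Since A1 is tangent to PD there, BD ⟂ PD and A1 meets NZ tangentially, so BN is at right angles to NZ, with radius 12.4, so the center B sits 12.4 in from both sides at B = (-38.600, 27.300). That places the tangent points at D = (-51.000, 27.300) on PD and N = (-38.600, 39.700) on NZ. Then |TD| = |D − T| = 57.847.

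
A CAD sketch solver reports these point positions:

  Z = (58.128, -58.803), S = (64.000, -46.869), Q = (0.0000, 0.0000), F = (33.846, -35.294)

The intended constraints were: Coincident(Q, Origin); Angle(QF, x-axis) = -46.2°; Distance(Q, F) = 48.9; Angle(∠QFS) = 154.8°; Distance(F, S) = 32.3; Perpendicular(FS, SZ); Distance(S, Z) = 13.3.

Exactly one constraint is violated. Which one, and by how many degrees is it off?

Perpendicular(FS, SZ) — off by 5.20°.

Q = (0.00, 0.00) ✓; QF at -46.20° ✓; |QF| = 48.90 ✓; ∠QFS = 154.8° ✓; |FS| = 32.30 ✓; ∠(FS, SZ) = 95.20° ✗; |SZ| = 13.30 ✓.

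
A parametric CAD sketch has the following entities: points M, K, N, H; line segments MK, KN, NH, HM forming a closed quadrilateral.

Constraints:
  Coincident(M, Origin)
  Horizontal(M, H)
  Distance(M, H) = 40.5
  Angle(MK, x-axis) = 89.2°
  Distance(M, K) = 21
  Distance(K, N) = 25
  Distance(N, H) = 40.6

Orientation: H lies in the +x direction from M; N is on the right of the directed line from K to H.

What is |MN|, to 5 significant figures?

4.0025

M is at the origin; M and H share the same y with |MH| = 40.5 and H in +x, so H = (40.5, 0). MK runs at 89.2° with |MK| = 21.0, so K = (0.29321, 20.998). N is determined by |KN| = 25.0 and |NH| = 40.6 together: it lies at the intersection of circle(K, 25.0) and circle(H, 40.6). With |KH| = 45.360, the foot of the radical line on KH is 11.399 from K and the perpendicular offset is √(25.0² − 11.399²) = 22.250. Taking the right-of-KH solution: N = (0.097652, -4.0013).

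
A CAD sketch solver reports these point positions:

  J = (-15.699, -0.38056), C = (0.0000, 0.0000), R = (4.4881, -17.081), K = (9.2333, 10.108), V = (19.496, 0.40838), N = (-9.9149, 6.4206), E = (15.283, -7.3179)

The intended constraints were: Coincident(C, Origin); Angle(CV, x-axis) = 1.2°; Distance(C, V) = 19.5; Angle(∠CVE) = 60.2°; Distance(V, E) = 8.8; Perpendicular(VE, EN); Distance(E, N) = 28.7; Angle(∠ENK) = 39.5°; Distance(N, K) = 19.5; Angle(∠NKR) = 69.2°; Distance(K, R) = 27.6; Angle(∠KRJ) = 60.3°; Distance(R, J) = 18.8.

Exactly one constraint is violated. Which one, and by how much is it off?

Distance(R, J) = 18.8 — off by 7.40.

C = (0.00, 0.00) ✓; CV at 1.200° ✓; |CV| = 19.50 ✓; ∠CVE = 60.20° ✓; |VE| = 8.800 ✓; ∠(VE, EN) = 90.00° ✓; |EN| = 28.70 ✓; ∠ENK = 39.50° ✓; |NK| = 19.50 ✓; ∠NKR = 69.20° ✓; |KR| = 27.60 ✓; ∠KRJ = 60.30° ✓; |RJ| = 26.20 ✗.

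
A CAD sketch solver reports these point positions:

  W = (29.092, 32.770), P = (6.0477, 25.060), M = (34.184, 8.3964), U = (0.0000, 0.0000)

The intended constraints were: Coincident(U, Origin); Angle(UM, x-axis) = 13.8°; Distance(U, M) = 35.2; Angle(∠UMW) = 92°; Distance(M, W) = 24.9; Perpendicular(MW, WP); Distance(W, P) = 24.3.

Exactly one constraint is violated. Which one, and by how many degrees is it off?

Perpendicular(MW, WP) — off by 6.70°.

U = (0.00, 0.00) ✓; UM at 13.80° ✓; |UM| = 35.20 ✓; ∠UMW = 92.00° ✓; |MW| = 24.90 ✓; ∠(MW, WP) = 96.70° ✗; |WP| = 24.30 ✓.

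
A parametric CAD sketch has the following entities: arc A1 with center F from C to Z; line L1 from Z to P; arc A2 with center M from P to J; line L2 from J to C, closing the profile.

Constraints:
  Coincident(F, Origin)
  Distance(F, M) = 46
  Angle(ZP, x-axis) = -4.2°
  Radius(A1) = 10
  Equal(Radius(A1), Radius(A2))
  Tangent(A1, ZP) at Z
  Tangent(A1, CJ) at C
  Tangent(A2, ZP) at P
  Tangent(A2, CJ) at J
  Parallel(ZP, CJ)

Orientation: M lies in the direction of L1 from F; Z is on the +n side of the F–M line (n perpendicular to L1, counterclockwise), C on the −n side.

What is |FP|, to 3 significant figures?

47.1

The slot axis is L1's direction at -4.2°, so u = (cos -4.2°, sin -4.2°) = (0.997, -0.0732) and n = (−sin -4.2°, cos -4.2°) = (0.0732, 0.997). F is at the origin and M lies 46.0 along u from F, so M = 46.0·u = (45.9, -3.37). Tangency of A1 to both parallel lines with radius 10.0 puts Z and C at F ± 10.0·n: Z = (0.732, 9.97), C = (-0.732, -9.97). Equal radii place P and J the same way about M: P = M + 10.0·n = (46.6, 6.60), J = M − 10.0·n = (45.1, -13.3). Then |FP| = |P − F| = 47.1.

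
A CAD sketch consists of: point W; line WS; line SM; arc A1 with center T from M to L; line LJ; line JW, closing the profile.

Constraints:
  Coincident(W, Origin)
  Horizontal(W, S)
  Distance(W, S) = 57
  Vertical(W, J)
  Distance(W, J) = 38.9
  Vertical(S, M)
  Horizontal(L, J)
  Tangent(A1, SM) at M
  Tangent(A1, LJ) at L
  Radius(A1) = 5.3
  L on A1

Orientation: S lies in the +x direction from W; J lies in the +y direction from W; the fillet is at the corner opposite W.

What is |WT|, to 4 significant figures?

61.66

W and J share the same x with |WJ| = 38.9 and J on the +y side, so J = (0.000, 38.90). The virtual corner opposite W is at (57.00, 38.90). Tangency of A1 to SM means the radius TM is perpendicular to SM and the tangent condition forces TL to be normal to LJ, with radius 5.3, so the center T sits 5.3 in from both sides at T = (51.70, 33.60). Then |WT| = |T − W| = 61.66.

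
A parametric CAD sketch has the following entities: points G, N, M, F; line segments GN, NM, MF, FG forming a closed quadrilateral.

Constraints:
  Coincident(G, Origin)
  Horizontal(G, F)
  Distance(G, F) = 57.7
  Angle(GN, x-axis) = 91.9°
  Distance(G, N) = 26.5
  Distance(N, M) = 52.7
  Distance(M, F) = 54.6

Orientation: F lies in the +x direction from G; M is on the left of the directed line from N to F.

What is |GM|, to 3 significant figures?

69.3

G is at the origin; G and F share the same y with |GF| = 57.7 and F in +x, so F = (57.7, 0). GN runs at 91.9° with |GN| = 26.5, so N = (-0.879, 26.5). M is determined by |NM| = 52.7 and |MF| = 54.6 together: it lies at the intersection of circle(N, 52.7) and circle(F, 54.6). With |NF| = 64.3, the foot of the radical line on NF is 30.6 from N and the perpendicular offset is √(52.7² − 30.6²) = 42.9. Taking the left-of-NF solution: M = (44.7, 53.0).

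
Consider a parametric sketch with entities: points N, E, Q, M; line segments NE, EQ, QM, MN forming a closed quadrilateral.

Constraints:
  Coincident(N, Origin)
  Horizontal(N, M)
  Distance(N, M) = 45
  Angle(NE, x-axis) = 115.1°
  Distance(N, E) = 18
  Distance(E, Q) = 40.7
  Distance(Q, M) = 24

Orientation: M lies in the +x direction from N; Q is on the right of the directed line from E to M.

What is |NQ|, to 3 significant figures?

25.4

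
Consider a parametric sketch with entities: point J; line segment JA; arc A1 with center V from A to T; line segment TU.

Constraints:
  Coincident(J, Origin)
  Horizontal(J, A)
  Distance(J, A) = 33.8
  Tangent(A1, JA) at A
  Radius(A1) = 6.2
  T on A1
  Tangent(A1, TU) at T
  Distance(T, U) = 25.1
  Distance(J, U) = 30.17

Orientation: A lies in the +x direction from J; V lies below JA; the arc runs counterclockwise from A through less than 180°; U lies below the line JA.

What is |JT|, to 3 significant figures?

28.5

Checks: ∠(VA, AJ) = 90.00° ✓; |VT| = 6.200 ✓; ∠(VT, TU) = 90.00° ✓; |TU| = 25.10 ✓; |JU| = 30.17 ✓.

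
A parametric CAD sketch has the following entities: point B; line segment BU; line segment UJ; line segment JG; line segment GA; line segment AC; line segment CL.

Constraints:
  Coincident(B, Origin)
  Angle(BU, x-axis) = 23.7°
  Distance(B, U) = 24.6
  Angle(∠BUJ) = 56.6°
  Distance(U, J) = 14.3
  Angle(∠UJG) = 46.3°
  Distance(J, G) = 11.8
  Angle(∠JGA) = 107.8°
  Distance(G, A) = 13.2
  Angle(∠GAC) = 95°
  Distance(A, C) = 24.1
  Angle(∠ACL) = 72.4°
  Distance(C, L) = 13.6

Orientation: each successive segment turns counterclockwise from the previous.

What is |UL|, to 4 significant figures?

17.61

∠GAC = 95.0° gives AC at 78.00° from the x-axis; with |AC| = 24.1, C = (30.84, 28.03). ∠ACL = 72.4° gives CL at -174.4° from the x-axis; with |CL| = 13.6, L = (17.31, 26.70). Then |UL| = |L − U| = 17.61.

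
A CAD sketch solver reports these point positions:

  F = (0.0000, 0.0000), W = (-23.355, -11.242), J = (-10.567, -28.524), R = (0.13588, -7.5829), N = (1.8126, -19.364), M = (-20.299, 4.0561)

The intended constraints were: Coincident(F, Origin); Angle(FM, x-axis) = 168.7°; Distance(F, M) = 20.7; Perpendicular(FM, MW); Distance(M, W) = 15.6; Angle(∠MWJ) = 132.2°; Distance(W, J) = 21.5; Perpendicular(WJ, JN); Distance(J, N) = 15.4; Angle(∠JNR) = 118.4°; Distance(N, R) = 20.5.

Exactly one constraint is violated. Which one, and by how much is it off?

Distance(N, R) = 20.5 — off by 8.60.

F = (0.00, 0.00) ✓; FM at 168.7° ✓; |FM| = 20.70 ✓; ∠(FM, MW) = 90.00° ✓; |MW| = 15.60 ✓; ∠MWJ = 132.2° ✓; |WJ| = 21.50 ✓; ∠(WJ, JN) = 90.00° ✓; |JN| = 15.40 ✓; ∠JNR = 118.4° ✓; |NR| = 11.90 ✗.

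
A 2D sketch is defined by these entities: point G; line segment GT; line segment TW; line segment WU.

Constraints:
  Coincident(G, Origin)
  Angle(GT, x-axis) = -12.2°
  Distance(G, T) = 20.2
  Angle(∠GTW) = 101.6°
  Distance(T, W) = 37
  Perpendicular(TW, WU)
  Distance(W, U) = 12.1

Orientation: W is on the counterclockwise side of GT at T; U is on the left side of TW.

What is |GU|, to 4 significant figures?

41.78

G is at the origin; GT runs at -12.2° with length 20.2, so T = 20.2·(cos -12.2°, sin -12.2°) = (19.74, -4.269). ∠GTW = 101.6°, so TW runs at -12.2° + (180° − 101.6°) = 66.20° from the x-axis; with |TW| = 37.0, W = T + 37.0·(cos 66.20°, sin 66.20°) = (34.67, 29.58). TW ⟂ WU; with |WU| = 12.1 on the left of TW, U = W + 12.1·(-0.9150, 0.4035) = (23.60, 34.47). Then |GU| = |U − G| = 41.78.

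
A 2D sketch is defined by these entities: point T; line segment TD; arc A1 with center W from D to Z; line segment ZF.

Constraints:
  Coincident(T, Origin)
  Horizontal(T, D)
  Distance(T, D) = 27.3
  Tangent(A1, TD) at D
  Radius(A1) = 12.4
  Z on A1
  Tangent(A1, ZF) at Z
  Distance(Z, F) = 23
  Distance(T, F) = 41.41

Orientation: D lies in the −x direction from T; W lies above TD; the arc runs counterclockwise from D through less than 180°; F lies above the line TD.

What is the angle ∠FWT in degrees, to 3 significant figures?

94.9°

Checks: |WZ| = 12.40 ✓; ∠(WZ, ZF) = 90.00° ✓; |ZF| = 23.00 ✓; |TF| = 41.41 ✓.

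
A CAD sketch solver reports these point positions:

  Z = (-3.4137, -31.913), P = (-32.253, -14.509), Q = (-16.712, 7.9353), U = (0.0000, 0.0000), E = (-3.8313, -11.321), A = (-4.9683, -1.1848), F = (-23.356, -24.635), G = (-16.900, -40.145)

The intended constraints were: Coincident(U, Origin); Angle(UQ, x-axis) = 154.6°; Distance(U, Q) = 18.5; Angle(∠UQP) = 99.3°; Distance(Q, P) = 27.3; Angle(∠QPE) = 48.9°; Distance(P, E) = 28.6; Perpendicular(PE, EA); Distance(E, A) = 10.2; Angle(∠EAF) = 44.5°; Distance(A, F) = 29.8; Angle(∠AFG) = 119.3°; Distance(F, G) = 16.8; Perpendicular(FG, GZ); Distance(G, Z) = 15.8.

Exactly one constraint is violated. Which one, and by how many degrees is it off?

Perpendicular(FG, GZ) — off by 8.80°.

U = (0.00, 0.00) ✓; UQ at 154.6° ✓; |UQ| = 18.50 ✓; ∠UQP = 99.30° ✓; |QP| = 27.30 ✓; ∠QPE = 48.90° ✓; |PE| = 28.60 ✓; ∠(PE, EA) = 90.00° ✓; |EA| = 10.20 ✓; ∠EAF = 44.50° ✓; |AF| = 29.80 ✓; ∠AFG = 119.3° ✓; |FG| = 16.80 ✓; ∠(FG, GZ) = 98.80° ✗; |GZ| = 15.80 ✓.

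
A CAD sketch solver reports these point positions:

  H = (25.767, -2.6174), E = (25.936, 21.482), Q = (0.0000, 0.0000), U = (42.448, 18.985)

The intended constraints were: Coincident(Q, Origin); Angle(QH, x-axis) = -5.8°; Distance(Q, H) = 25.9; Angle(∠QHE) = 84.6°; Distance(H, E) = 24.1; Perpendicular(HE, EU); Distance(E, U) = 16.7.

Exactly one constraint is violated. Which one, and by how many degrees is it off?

Perpendicular(HE, EU) — off by 8.20°.

Q = (0.00, 0.00) ✓; QH at -5.800° ✓; |QH| = 25.90 ✓; ∠QHE = 84.60° ✓; |HE| = 24.10 ✓; ∠(HE, EU) = 98.20° ✗; |EU| = 16.70 ✓.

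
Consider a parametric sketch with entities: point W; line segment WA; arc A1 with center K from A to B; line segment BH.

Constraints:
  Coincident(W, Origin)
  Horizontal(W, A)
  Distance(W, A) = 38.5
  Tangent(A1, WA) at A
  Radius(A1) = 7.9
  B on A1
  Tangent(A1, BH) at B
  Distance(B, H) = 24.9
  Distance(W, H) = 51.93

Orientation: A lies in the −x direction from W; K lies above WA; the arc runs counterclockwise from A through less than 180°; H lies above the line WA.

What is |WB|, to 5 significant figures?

32.769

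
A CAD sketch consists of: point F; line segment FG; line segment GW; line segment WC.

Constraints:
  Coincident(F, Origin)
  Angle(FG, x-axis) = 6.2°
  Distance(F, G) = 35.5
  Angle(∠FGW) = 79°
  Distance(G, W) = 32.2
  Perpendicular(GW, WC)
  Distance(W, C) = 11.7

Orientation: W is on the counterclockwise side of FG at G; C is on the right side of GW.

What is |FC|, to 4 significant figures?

53.04

∠FGW = 79.0°, so GW runs at 6.2° + (180° − 79.0°) = 107.2° from the x-axis; with |GW| = 32.2, W = G + 32.2·(cos 107.2°, sin 107.2°) = (25.77, 34.59). The perpendicularity gives WC at right angles to GW; with |WC| = 11.7 on the right of GW, C = W + 11.7·(0.9553, 0.2957) = (36.95, 38.05). Then |FC| = |C − F| = 53.04.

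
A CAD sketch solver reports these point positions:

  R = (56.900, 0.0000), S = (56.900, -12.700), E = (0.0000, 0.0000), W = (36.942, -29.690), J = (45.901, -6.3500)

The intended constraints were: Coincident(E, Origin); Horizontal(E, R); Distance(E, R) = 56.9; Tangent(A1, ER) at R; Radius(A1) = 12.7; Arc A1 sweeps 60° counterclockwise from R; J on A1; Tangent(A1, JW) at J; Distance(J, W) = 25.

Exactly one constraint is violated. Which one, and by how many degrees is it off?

Tangent(A1, JW) at J — off by 9.00°.

E = (0.00, 0.00) ✓; E.y = 0.00, R.y = 0.00 ✓; |ER| = 56.90 ✓; ∠(SR, RE) = 90.00° ✓; |SR| = 12.70 ✓; bearing(S→J) − bearing(S→R) = 60.00° ✓; |SJ| = 12.70 ✓; ∠(SJ, JW) = 81.00° ✗; |JW| = 25.00 ✓.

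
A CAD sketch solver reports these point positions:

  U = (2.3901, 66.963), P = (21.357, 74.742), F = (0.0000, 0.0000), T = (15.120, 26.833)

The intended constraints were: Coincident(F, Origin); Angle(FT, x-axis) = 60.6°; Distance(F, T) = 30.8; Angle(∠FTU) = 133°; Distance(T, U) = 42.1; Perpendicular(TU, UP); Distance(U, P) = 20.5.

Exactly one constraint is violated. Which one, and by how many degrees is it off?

Perpendicular(TU, UP) — off by 4.70°.

F = (0.00, 0.00) ✓; FT at 60.60° ✓; |FT| = 30.80 ✓; ∠FTU = 133.0° ✓; |TU| = 42.10 ✓; ∠(TU, UP) = 85.30° ✗; |UP| = 20.50 ✓.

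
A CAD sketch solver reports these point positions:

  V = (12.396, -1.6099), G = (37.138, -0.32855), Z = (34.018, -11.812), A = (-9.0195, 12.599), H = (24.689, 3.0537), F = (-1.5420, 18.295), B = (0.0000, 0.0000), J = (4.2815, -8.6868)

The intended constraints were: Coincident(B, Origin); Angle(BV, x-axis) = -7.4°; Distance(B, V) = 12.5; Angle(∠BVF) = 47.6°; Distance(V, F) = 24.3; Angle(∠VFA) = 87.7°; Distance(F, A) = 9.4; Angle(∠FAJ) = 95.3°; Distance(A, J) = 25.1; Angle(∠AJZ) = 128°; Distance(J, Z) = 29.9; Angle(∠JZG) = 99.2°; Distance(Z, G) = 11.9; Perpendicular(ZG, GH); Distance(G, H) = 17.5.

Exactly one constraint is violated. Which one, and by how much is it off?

Distance(G, H) = 17.5 — off by 4.60.

B = (0.00, 0.00) ✓; BV at -7.400° ✓; |BV| = 12.50 ✓; ∠BVF = 47.60° ✓; |VF| = 24.30 ✓; ∠VFA = 87.70° ✓; |FA| = 9.400 ✓; ∠FAJ = 95.30° ✓; |AJ| = 25.10 ✓; ∠AJZ = 128.0° ✓; |JZ| = 29.90 ✓; ∠JZG = 99.20° ✓; |ZG| = 11.90 ✓; ∠(ZG, GH) = 90.00° ✓; |GH| = 12.90 ✗.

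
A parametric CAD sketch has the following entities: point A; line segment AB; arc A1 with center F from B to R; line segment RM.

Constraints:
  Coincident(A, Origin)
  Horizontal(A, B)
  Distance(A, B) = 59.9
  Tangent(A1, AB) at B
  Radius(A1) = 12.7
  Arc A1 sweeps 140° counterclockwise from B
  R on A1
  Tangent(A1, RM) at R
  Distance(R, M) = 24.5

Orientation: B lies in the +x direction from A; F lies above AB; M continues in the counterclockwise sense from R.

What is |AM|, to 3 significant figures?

62.3

A is at the origin; A and B share the same y with |AB| = 59.9 and B on the +x side, so B = (59.9, 0.00). The tangent condition forces FB to be normal to AB, so F = B + (0, 12.7) = (59.9, 12.7). On A1, B sits at bearing -90° from F; a 140° counterclockwise sweep puts R at bearing 50°, so R = F + 12.7·(cos 50°, sin 50°) = (68.1, 22.4). Since A1 is tangent to RM there, FR ⟂ RM, so RM runs along (−sin 50°, cos 50°); with |RM| = 24.5, M = (49.3, 38.2). Then |AM| = |M − A| = 62.3.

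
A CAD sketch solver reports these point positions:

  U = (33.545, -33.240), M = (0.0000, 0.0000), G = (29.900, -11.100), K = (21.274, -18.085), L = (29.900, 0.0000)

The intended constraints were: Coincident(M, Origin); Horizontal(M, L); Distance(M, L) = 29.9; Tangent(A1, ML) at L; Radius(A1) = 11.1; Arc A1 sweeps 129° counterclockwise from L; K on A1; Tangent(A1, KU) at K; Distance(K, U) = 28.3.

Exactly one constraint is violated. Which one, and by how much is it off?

Distance(K, U) = 28.3 — off by 8.80.

M = (0.00, 0.00) ✓; M.y = 0.00, L.y = 0.00 ✓; |ML| = 29.90 ✓; ∠(GL, LM) = 90.00° ✓; |GL| = 11.10 ✓; bearing(G→K) − bearing(G→L) = 129.0° ✓; |GK| = 11.10 ✓; ∠(GK, KU) = 90.00° ✓; |KU| = 19.50 ✗.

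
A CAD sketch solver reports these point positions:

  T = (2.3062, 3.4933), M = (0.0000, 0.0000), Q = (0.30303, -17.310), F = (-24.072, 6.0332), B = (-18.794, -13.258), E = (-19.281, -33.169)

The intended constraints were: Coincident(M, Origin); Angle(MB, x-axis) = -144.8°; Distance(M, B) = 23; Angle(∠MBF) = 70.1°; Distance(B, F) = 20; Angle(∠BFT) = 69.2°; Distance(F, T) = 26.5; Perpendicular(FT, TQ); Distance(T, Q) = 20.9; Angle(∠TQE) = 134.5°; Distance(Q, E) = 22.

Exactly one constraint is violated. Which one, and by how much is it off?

Distance(Q, E) = 22 — off by 3.20.

M = (0.00, 0.00) ✓; MB at -144.8° ✓; |MB| = 23.00 ✓; ∠MBF = 70.10° ✓; |BF| = 20.00 ✓; ∠BFT = 69.20° ✓; |FT| = 26.50 ✓; ∠(FT, TQ) = 90.00° ✓; |TQ| = 20.90 ✓; ∠TQE = 134.5° ✓; |QE| = 25.20 ✗.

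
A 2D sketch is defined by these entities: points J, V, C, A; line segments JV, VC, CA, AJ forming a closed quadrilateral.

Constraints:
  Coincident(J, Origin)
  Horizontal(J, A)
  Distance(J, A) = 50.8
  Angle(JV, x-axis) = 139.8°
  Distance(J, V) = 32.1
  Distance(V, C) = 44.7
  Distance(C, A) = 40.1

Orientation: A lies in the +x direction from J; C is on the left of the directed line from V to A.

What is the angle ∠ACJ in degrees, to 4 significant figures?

88.27°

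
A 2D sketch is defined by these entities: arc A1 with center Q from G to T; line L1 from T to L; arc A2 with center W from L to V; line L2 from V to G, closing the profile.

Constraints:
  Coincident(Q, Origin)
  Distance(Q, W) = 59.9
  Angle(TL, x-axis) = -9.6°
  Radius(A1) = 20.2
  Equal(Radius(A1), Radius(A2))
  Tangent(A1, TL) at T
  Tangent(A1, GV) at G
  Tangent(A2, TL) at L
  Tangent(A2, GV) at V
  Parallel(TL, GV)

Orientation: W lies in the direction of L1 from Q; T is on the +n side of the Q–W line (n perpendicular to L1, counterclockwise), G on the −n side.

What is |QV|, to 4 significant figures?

63.21

Tangency of A1 to both parallel lines with radius 20.2 puts T and G at Q ± 20.2·n: T = (3.369, 19.92), G = (-3.369, -19.92). Equal radii place L and V the same way about W: L = W + 20.2·n = (62.43, 9.928), V = W − 20.2·n = (55.69, -29.91). Then |QV| = |V − Q| = 63.21.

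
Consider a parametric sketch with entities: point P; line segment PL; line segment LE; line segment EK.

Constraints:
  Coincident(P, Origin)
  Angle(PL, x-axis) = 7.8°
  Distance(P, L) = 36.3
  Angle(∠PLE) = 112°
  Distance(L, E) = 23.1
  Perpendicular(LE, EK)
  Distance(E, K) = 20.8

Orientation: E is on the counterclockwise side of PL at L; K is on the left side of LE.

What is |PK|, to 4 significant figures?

38.89

∠PLE = 112.0°, so LE runs at 7.8° + (180° − 112.0°) = 75.80° from the x-axis; with |LE| = 23.1, E = L + 23.1·(cos 75.80°, sin 75.80°) = (41.63, 27.32). LE is perpendicular to EK; with |EK| = 20.8 on the left of LE, K = E + 20.8·(-0.9694, 0.2453) = (21.47, 32.42). Then |PK| = |K − P| = 38.89.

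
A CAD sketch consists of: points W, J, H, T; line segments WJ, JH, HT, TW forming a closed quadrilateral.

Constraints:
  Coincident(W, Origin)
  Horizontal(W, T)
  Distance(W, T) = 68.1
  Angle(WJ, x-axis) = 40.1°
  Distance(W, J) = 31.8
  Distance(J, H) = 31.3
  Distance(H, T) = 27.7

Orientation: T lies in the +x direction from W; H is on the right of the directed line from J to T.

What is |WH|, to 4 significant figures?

41.48

Checks: W.y = 0.00, T.y = 0.00 ✓; |JH| = 31.30 ✓; |HT| = 27.70 ✓.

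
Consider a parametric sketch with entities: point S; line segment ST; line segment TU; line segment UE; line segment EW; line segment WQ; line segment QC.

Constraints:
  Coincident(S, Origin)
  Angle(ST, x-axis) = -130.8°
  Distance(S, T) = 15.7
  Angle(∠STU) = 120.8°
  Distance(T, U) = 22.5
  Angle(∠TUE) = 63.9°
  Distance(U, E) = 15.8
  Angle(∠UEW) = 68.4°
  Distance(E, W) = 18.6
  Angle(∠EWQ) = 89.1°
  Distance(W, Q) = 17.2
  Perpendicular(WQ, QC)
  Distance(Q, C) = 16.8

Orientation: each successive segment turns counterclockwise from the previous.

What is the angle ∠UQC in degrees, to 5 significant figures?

10.431°

S is at the origin; ST runs at -130.8° with length 15.7, so T = (-10.259, -11.885). ∠STU = 120.8° gives TU at -71.600° from the x-axis; with |TU| = 22.5, U = (-3.1566, -33.235). ∠TUE = 63.9° gives UE at 44.500° from the x-axis; with |UE| = 15.8, E = (8.1128, -22.160). ∠UEW = 68.4° gives EW at 156.10° from the x-axis; with |EW| = 18.6, W = (-8.8924, -14.625). ∠EWQ = 89.1° gives WQ at -113.00° from the x-axis; with |WQ| = 17.2, Q = (-15.613, -30.457). WQ ⟂ QC, so QC runs at -23.000°; with |QC| = 16.8, C = (-0.14846, -37.021). Then cos ∠UQC = QU·QC / (|QU||QC|), giving 10.431°.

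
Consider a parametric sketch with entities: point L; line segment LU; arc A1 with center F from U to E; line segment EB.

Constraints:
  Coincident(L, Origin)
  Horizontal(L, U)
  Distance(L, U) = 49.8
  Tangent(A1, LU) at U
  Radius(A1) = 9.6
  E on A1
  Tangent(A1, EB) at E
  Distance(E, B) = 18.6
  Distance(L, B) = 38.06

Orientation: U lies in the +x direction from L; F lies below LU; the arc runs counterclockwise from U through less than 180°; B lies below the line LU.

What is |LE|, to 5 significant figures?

41.829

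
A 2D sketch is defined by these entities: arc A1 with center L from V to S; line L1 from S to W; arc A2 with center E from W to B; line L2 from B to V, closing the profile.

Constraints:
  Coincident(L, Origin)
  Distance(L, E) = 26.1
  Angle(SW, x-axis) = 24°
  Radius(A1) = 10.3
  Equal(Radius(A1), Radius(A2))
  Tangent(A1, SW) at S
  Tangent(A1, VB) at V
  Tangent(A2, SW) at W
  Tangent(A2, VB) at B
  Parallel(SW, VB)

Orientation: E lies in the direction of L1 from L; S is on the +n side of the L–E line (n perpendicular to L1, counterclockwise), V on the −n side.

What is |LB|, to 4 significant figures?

28.06

Tangency of A1 to both parallel lines with radius 10.3 puts S and V at L ± 10.3·n: S = (-4.189, 9.410), V = (4.189, -9.410). Equal radii place W and B the same way about E: W = E + 10.3·n = (19.65, 20.03), B = E − 10.3·n = (28.03, 1.206). Then |LB| = |B − L| = 28.06.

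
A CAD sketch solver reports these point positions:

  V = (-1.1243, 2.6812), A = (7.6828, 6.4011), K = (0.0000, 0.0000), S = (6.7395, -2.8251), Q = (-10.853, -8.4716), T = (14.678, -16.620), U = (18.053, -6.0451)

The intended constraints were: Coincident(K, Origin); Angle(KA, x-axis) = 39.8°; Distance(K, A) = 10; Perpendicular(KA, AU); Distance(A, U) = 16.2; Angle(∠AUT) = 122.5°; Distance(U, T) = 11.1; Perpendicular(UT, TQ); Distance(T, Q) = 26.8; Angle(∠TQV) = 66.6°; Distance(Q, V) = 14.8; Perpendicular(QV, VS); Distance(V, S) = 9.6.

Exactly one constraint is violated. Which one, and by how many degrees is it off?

Perpendicular(QV, VS) — off by 6.10°.

K = (0.00, 0.00) ✓; KA at 39.80° ✓; |KA| = 10.00 ✓; ∠(KA, AU) = 90.00° ✓; |AU| = 16.20 ✓; ∠AUT = 122.5° ✓; |UT| = 11.10 ✓; ∠(UT, TQ) = 90.00° ✓; |TQ| = 26.80 ✓; ∠TQV = 66.60° ✓; |QV| = 14.80 ✓; ∠(QV, VS) = 83.90° ✗; |VS| = 9.600 ✓.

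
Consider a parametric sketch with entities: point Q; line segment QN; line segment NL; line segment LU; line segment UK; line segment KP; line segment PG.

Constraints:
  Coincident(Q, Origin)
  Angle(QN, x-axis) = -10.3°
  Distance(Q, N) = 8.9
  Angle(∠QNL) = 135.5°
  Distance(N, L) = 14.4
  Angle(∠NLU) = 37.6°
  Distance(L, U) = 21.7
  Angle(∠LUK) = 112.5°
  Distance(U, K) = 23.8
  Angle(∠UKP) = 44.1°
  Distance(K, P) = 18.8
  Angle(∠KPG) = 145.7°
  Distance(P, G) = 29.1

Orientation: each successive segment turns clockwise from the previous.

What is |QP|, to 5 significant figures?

9.5431

Q is at the origin; QN runs at -10.3° with length 8.9, so N = (8.7566, -1.5913). ∠QNL = 135.5° gives NL at -54.800° from the x-axis; with |NL| = 14.4, L = (17.057, -13.358). ∠NLU = 37.6° gives LU at 162.80° from the x-axis; with |LU| = 21.7, U = (-3.6723, -6.9414). ∠LUK = 112.5° gives UK at 95.300° from the x-axis; with |UK| = 23.8, K = (-5.8708, 16.757). ∠UKP = 44.1° gives KP at -40.600° from the x-axis; with |KP| = 18.8, P = (8.4035, 4.5223). Then |QP| = |P − Q| = 9.5431.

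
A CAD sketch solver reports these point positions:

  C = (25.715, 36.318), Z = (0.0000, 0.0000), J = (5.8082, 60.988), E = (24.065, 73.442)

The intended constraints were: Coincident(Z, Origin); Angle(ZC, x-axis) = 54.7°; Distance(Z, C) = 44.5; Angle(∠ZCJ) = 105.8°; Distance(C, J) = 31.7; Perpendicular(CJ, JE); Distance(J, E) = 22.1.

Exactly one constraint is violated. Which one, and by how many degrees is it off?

Perpendicular(CJ, JE) — off by 4.60°.

Z = (0.00, 0.00) ✓; ZC at 54.70° ✓; |ZC| = 44.50 ✓; ∠ZCJ = 105.8° ✓; |CJ| = 31.70 ✓; ∠(CJ, JE) = 94.60° ✗; |JE| = 22.10 ✓.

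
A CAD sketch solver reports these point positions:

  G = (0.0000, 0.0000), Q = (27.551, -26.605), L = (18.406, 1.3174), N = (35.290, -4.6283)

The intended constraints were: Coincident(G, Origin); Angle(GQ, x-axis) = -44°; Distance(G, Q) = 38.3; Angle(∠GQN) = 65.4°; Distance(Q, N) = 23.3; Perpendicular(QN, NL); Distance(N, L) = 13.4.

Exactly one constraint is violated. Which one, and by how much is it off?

Distance(N, L) = 13.4 — off by 4.50.

G = (0.00, 0.00) ✓; GQ at -44.00° ✓; |GQ| = 38.30 ✓; ∠GQN = 65.40° ✓; |QN| = 23.30 ✓; ∠(QN, NL) = 90.00° ✓; |NL| = 17.90 ✗.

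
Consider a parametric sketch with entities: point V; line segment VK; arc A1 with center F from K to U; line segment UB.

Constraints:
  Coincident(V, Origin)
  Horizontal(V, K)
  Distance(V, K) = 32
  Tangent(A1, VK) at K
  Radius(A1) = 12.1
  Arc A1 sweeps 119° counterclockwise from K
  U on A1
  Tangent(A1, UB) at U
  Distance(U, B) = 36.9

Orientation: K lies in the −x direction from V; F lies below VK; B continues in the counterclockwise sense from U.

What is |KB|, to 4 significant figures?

50.77

On A1, K sits at bearing 90° from F; a 119° counterclockwise sweep puts U at bearing 209°, so U = F + 12.1·(cos 209°, sin 209°) = (-42.58, -17.97). Tangency of A1 to UB means the radius FU is perpendicular to UB, so UB runs along (−sin 209°, cos 209°); with |UB| = 36.9, B = (-24.69, -50.24). Then |KB| = |B − K| = 50.77.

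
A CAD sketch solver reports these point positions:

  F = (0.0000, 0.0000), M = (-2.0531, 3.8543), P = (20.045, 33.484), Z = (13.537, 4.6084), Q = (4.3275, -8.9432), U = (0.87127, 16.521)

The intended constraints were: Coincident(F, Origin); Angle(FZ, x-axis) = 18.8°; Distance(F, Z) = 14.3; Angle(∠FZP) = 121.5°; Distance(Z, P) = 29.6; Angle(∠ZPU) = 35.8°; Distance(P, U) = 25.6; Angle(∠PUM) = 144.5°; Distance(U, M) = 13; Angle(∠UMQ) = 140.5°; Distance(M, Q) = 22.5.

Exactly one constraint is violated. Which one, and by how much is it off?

Distance(M, Q) = 22.5 — off by 8.20.

F = (0.00, 0.00) ✓; FZ at 18.80° ✓; |FZ| = 14.30 ✓; ∠FZP = 121.5° ✓; |ZP| = 29.60 ✓; ∠ZPU = 35.80° ✓; |PU| = 25.60 ✓; ∠PUM = 144.5° ✓; |UM| = 13.00 ✓; ∠UMQ = 140.5° ✓; |MQ| = 14.30 ✗.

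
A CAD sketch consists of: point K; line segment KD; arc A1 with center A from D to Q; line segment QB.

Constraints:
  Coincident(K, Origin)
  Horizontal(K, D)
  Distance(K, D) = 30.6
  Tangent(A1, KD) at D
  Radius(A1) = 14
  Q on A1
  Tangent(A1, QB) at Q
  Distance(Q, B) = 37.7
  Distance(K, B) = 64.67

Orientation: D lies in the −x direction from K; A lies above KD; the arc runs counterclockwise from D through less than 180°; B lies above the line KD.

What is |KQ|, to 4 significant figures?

27.43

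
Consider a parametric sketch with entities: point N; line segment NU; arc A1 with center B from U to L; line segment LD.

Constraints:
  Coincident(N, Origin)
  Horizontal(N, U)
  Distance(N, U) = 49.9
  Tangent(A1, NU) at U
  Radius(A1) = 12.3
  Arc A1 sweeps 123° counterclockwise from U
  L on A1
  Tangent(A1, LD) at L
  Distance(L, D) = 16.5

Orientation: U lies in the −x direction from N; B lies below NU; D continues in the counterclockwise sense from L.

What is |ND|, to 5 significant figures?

60.850

N is at the origin; NU is horizontal with |NU| = 49.9 and U on the −x side, so U = (-49.900, 0.0000). A1 meets NU tangentially, so BU is at right angles to NU, so B = U + (0, -12.3) = (-49.900, -12.300). On A1, U sits at bearing 90° from B; a 123° counterclockwise sweep puts L at bearing 213°, so L = B + 12.3·(cos 213°, sin 213°) = (-60.216, -18.999). Tangency of A1 to LD means the radius BL is perpendicular to LD, so LD runs along (−sin 213°, cos 213°); with |LD| = 16.5, D = (-51.229, -32.837). Then |ND| = |D − N| = 60.850.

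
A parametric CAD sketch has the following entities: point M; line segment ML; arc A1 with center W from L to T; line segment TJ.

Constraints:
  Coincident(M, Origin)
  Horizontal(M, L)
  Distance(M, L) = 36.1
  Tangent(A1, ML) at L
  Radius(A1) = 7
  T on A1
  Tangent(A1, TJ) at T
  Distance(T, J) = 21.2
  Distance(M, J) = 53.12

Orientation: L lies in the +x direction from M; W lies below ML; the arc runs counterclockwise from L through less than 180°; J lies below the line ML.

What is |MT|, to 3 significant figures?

33.2

Checks: ∠(WL, LM) = 90.00° ✓; |WT| = 7.000 ✓; ∠(WT, TJ) = 90.00° ✓; |TJ| = 21.20 ✓; |MJ| = 53.12 ✓.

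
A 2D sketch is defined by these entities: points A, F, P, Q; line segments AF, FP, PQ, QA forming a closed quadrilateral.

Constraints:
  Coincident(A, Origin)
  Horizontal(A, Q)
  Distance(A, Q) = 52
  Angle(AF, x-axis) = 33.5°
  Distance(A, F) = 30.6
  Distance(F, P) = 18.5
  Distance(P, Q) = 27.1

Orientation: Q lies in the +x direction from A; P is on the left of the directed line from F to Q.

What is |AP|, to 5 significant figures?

49.019

Checks: |FP| = 18.50 ✓; |PQ| = 27.10 ✓.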